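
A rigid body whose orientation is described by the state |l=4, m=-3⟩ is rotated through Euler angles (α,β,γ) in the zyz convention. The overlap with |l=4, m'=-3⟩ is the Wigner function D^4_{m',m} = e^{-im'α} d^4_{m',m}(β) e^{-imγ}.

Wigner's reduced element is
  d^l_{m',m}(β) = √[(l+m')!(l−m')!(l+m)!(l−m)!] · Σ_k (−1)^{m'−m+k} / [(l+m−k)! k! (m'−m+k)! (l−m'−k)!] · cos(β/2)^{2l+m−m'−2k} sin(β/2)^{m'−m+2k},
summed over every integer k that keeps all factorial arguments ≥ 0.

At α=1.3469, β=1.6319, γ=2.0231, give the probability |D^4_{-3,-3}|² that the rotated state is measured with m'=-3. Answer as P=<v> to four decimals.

P=0.1127

First d^4_{-3,-3}(β=1.6319), then the phase factors e^{-i(-3)α} and e^{-i(-3)γ}:
With c≡cos(β/2)=0.685177 and s≡sin(β/2)=0.728377, N=[1·5040·1·5040]^{1/2}=5040.000000
k∈{0,1} keeps every argument non-negative
  k=0: (−1)^0·5040.0000/(5040)·0.6852^8·0.7284^0 = +0.048576
  k=1: (−1)^1·5040.0000/(720)·0.6852^6·0.7284^2 = -0.384261
d^4_{-3,-3}(1.6319) = +0.048576 -0.384261 = -0.335685
|D^4_{-3,-3}|² = |d^4_{-3,-3}(β)|² = (-0.335685)² = 0.112684 (the z-rotation phases have unit modulus)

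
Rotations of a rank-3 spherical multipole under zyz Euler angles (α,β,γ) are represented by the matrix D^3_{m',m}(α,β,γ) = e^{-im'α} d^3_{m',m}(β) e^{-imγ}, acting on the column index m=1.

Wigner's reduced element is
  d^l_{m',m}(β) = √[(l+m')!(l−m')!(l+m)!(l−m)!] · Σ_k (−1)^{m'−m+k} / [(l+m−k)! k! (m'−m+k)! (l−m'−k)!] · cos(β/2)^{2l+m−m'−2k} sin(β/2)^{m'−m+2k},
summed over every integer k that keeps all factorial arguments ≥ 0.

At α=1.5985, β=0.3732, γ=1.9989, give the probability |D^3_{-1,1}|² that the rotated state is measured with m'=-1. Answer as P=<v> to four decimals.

P=0.0336

First d^3_{-1,1}(β=0.3732), then the phase factors e^{-i(-1)α} and e^{-i(1)γ}:
Half-angle: c=0.982641, s=0.185519. N=√(2·24·24·2)=48.000000
k∈{2,3,4} keeps every argument non-negative
  k=2: (−1)^0·48.0000/(8)·0.9826^4·0.1855^2 = +0.192534
  k=3: (−1)^1·48.0000/(6)·0.9826^2·0.1855^4 = -0.009150
  k=4: (−1)^2·48.0000/(48)·0.9826^0·0.1855^6 = +0.000041
d^3_{-1,1}(0.3732) = +0.192534 -0.009150 +0.000041 = +0.183424
|D^3_{-1,1}|² = |d^3_{-1,1}(β)|² = (+0.183424)² = 0.033644 (the z-rotation phases have unit modulus)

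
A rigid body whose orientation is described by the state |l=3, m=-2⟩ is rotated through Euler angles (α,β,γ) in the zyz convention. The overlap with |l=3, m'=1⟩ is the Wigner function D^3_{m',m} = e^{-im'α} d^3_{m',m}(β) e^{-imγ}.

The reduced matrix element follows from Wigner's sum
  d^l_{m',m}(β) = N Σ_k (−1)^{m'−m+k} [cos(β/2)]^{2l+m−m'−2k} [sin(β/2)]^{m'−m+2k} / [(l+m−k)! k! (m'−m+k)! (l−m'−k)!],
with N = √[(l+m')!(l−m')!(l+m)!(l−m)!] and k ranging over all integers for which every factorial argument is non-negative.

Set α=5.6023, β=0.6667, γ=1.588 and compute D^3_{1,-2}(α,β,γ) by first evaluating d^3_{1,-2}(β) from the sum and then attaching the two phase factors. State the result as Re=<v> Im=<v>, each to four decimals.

D^3_{1,-2}(5.6023,0.6667,1.588) = e^{-i·1·5.6023}·d^3_{1,-2}(0.6667)·e^{-i·-2·1.588}. Compute d first:
With c≡cos(β/2)=0.944951 and s≡sin(β/2)=0.327210, N=[24·2·1·120]^{1/2}=75.894664
Admissible k: 0..1 (factorial args all ≥0)
  k=0: (−1)^3·75.8947/(12)·0.9450^3·0.3272^3 = -0.186956
  k=1: (−1)^4·75.8947/(24)·0.9450^1·0.3272^5 = +0.011208
d^3_{1,-2}(0.6667) = -0.186956 +0.011208 = -0.175748
Phases: e^{-i·(1)·5.6023}=+0.777016+0.629481i, e^{-i·(-2)·1.588}=-0.999408-0.034401i ⇒ D=+0.132672+0.115262i

Re=0.1327 Im=0.1153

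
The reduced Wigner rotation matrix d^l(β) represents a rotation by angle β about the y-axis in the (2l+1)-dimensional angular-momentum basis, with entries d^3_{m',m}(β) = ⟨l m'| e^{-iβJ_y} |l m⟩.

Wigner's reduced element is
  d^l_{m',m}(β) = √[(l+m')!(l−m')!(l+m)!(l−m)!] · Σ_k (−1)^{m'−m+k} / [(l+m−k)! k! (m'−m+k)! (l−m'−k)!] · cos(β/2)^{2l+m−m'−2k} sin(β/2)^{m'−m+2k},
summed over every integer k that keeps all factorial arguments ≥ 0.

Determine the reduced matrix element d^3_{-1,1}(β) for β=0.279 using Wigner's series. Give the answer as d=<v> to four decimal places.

d=0.1086

d^3_{-1,1}(β=0.279) via Wigner's sum:
Half-angle: c=0.990286, s=0.139048. N=√(2·24·24·2)=48.000000
The bounds max(0,m−m')=2 and min(l+m,l−m')=4 give 3 terms
  k=2: (−1)^0·48.0000/(8)·0.9903^4·0.1390^2 = +0.111564
  k=3: (−1)^1·48.0000/(6)·0.9903^2·0.1390^4 = -0.002933
  k=4: (−1)^2·48.0000/(48)·0.9903^0·0.1390^6 = +0.000007
d^3_{-1,1}(0.279) = +0.111564 -0.002933 +0.000007 = +0.108638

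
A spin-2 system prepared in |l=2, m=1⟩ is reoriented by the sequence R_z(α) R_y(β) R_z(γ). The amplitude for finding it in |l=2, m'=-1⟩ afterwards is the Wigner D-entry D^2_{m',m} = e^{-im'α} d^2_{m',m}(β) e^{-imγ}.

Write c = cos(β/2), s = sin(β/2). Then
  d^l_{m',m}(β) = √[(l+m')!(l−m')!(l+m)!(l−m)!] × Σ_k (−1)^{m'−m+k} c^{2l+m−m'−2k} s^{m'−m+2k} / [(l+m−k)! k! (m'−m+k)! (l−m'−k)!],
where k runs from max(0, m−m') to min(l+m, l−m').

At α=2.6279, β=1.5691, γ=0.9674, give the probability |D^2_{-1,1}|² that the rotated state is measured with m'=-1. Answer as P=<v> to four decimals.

P=0.2508

D^2_{-1,1}(2.6279,1.5691,0.9674) = e^{-i·-1·2.6279}·d^2_{-1,1}(1.5691)·e^{-i·1·0.9674}. Compute d first:
c=cos(1.5691/2)=0.707706, s=sin(1.5691/2)=0.706507; N=√[1·6·6·1]=6.000000
k∈{2,3} keeps every argument non-negative
  k=2: (−1)^0·6.0000/(2)·0.7077^2·0.7065^2 = +0.749998
  k=3: (−1)^1·6.0000/(6)·0.7077^0·0.7065^4 = -0.249153
d^2_{-1,1}(1.5691) = +0.749998 -0.249153 = +0.500845
|D^2_{-1,1}|² = |d^2_{-1,1}(β)|² = (+0.500845)² = 0.250846 (the z-rotation phases have unit modulus)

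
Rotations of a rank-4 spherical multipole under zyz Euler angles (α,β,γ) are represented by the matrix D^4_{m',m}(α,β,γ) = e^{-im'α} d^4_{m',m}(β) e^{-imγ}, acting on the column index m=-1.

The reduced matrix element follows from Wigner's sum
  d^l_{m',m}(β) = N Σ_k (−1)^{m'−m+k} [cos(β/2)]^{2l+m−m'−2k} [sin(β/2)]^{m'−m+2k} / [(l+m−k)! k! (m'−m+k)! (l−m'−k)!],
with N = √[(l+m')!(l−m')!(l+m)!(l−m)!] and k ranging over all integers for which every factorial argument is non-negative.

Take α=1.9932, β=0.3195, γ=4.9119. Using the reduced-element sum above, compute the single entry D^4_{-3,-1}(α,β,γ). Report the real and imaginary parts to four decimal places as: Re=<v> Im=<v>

Split into d^4_{-3,-1}(β=0.3195) × two z-phases.
Half-angle: c=0.987267, s=0.159071. N=√(1·5040·6·120)=1904.940944
Admissible k: 2..3 (factorial args all ≥0)
  k=2: (−1)^0·1904.9409/(240)·0.9873^6·0.1591^2 = +0.185978
  k=3: (−1)^1·1904.9409/(144)·0.9873^4·0.1591^4 = -0.008047
d^4_{-3,-1}(0.3195) = +0.185978 -0.008047 = +0.177931
D = (+0.954271-0.298943i)·(+0.177931)·(+0.198190-0.980164i) = -0.018485-0.176969i

Re=-0.0185 Im=-0.1770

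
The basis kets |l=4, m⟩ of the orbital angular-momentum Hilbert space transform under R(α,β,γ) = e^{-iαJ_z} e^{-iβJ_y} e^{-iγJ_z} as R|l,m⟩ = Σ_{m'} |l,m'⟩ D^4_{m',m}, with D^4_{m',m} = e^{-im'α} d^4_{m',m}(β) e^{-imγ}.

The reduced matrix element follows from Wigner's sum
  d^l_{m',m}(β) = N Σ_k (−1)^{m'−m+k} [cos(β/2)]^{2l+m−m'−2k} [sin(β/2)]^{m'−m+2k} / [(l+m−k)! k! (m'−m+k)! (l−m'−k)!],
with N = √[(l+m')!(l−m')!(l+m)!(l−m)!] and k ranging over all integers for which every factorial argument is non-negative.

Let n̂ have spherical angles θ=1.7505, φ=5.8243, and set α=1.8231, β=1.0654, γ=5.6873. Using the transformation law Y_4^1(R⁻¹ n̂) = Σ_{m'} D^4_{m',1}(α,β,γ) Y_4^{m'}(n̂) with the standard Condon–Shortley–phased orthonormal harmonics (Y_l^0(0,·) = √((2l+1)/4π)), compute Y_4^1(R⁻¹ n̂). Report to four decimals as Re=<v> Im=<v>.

Re=-0.0050 Im=0.0122

Need the full column D^4_{m',1} for m'=−4..4 at α=1.8231, β=1.0654, γ=5.6873.
cos(β/2)=0.861439, sin(β/2)=0.507861
d^4_{-4,1}: single k=5 term ⇒ +0.161619;  D = -0.005543+0.161524i
d^4_{-3,1}: k∈[4..5] ⇒ +0.484615 -0.101062 = +0.383553;  D = +0.374475-0.082954i
d^4_{-2,1}: k∈[3..5] ⇒ +0.878764 -0.458147 +0.031847 = +0.452465;  D = -0.205038-0.403341i
d^4_{-1,1}: k∈[2..5] ⇒ +1.053991 -1.099003 +0.190990 -0.004425 = +0.141552;  D = -0.106176+0.093614i
d^4_{0,1}: k∈[1..4] ⇒ +0.799524 -1.667338 +0.579515 -0.033570 = -0.321869;  D = -0.266396-0.180647i
d^4_{1,1}: k∈[0..3] ⇒ +0.303247 -1.580987 +1.099003 -0.127326 = -0.306063;  D = -0.103101+0.288175i
d^4_{2,1}: k∈[0..2] ⇒ -0.758495 +1.318146 -0.305431 = +0.254220;  D = -0.253162-0.023172i
d^4_{3,1}: k∈[0..1] ⇒ +0.836580 -0.484615 = +0.351965;  D = +0.056431+0.347411i
d^4_{4,1}: single k=0 term ⇒ -0.464998;  D = -0.425840+0.186771i
Y_4^{m'}(θ=1.7505,φ=5.8243) and Σ D·Y over m':
  (-0.0055+0.1615i)·(-0.1085+0.4003i)  (+0.3745-0.0830i)·(-0.0411-0.2091i)  (-0.2050-0.4033i)·(-0.1528-0.1997i)  (-0.1062+0.0936i)·(+0.2071+0.1023i)  (-0.2664-0.1806i)·(+0.2197+0.0000i)  (-0.1031+0.2882i)·(-0.2071+0.1023i)  (-0.2532-0.0232i)·(-0.1528+0.1997i)  (+0.0564+0.3474i)·(+0.0411-0.2091i)  (-0.4258+0.1868i)·(-0.1085-0.4003i)
Y_4^1(R⁻¹ n̂) = -0.005025+0.012174i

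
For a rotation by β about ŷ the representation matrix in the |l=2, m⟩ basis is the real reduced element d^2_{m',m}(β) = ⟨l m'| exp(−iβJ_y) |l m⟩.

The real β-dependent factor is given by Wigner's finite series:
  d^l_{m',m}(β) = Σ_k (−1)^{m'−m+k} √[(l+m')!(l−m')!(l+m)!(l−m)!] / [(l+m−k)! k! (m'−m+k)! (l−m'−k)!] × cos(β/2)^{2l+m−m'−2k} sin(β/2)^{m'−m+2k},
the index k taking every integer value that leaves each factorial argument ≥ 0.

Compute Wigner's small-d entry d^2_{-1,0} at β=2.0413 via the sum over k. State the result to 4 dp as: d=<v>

d=-0.4949

d^2_{-1,0}(β=2.0413) via Wigner's sum:
Half-angle: c=0.522812, s=0.852448. N=√(1·6·2·2)=4.898979
Admissible k: 1..2 (factorial args all ≥0)
  k=1: (−1)^0·4.8990/(2)·0.5228^3·0.8524^1 = +0.298387
  k=2: (−1)^1·4.8990/(2)·0.5228^1·0.8524^3 = -0.793277
d^2_{-1,0}(2.0413) = +0.298387 -0.793277 = -0.494890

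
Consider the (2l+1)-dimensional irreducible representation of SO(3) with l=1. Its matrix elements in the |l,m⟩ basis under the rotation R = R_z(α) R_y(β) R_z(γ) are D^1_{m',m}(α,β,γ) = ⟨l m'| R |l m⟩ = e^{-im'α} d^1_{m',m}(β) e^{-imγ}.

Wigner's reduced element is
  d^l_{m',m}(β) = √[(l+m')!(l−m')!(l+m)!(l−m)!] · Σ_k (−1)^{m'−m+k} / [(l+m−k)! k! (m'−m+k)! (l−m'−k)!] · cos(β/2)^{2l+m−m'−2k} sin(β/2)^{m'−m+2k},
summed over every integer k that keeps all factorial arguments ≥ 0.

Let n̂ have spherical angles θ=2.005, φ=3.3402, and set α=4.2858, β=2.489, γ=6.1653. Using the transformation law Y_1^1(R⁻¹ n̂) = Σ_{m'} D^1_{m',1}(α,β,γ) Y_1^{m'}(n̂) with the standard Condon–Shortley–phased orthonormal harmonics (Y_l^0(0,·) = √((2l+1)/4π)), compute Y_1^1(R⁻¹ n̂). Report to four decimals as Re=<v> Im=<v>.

Need the full column D^1_{m',1} for m'=−1..1 at α=4.2858, β=2.489, γ=6.1653.
cos(β/2)=0.320537, sin(β/2)=0.947236
d^1_{-1,1}: single k=2 term ⇒ +0.897256;  D = -0.272608-0.854841i
d^1_{0,1}: single k=1 term ⇒ +0.429389;  D = +0.426409+0.050502i
d^1_{1,1}: single k=0 term ⇒ +0.102744;  D = -0.053218+0.087887i
Y_1^{m'}(θ=2.005,φ=3.3402) and Σ D·Y over m':
  (-0.2726-0.8548i)·(-0.3073+0.0618i)  (+0.4264+0.0505i)·(-0.2055+0.0000i)  (-0.0532+0.0879i)·(+0.3073+0.0618i)
Y_1^1(R⁻¹ n̂) = +0.027194+0.259144i

Re=0.0272 Im=0.2591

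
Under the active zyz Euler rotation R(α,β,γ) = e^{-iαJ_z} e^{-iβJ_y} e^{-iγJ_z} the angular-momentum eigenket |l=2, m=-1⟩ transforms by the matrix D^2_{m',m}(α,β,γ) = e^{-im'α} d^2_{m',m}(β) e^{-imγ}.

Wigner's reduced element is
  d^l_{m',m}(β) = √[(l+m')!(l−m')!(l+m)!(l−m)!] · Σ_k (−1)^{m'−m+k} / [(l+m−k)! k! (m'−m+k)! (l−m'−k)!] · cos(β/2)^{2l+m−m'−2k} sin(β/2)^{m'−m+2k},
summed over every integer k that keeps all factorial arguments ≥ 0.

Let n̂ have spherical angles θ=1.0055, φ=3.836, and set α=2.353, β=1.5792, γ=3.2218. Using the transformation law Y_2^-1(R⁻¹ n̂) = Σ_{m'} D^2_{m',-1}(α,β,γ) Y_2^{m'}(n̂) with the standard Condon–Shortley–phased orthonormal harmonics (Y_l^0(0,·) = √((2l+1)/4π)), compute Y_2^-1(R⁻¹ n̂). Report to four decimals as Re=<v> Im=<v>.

Re=0.0251 Im=0.0474

Need the full column D^2_{m',-1} for m'=−2..2 at α=2.353, β=1.5792, γ=3.2218.
cos(β/2)=0.704129, sin(β/2)=0.710072
d^2_{-2,-1}: single k=1 term ⇒ +0.495781;  D = -0.036564+0.494431i
d^2_{-1,-1}: k∈[0..1] ⇒ +0.245816 -0.749947 = -0.504131;  D = -0.382844+0.327992i
d^2_{0,-1}: k∈[0..1] ⇒ -0.607205 +0.617497 = +0.010292;  D = -0.010259-0.000825i
d^2_{1,-1}: k∈[0..1] ⇒ +0.749947 -0.254219 = +0.495728;  D = +0.320113+0.378515i
d^2_{2,-1}: single k=0 term ⇒ -0.504184;  D = -0.043606+0.502295i
Y_2^{m'}(θ=1.0055,φ=3.836) and Σ D·Y over m':
  (-0.0366+0.4944i)·(+0.0498-0.2709i)  (-0.3828+0.3280i)·(-0.2685+0.2236i)  (-0.0103-0.0008i)·(-0.0439+0.0000i)  (+0.3201+0.3785i)·(+0.2685+0.2236i)  (-0.0436+0.5023i)·(+0.0498+0.2709i)
Y_2^-1(R⁻¹ n̂) = +0.025096+0.047353i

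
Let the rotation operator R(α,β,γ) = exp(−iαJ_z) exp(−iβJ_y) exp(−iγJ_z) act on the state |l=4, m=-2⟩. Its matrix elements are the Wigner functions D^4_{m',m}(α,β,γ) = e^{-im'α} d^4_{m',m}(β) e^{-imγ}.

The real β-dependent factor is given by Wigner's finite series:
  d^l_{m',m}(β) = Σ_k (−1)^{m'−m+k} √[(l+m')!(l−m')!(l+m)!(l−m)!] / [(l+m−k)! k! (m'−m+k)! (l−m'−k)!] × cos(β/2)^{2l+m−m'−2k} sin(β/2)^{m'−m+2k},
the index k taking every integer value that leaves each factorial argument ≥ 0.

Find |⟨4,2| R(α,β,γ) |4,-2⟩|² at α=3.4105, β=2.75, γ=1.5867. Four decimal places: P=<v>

D^4_{2,-2}(3.4105,2.75,1.5867) = e^{-i·2·3.4105}·d^4_{2,-2}(2.75)·e^{-i·-2·1.5867}. Compute d first:
Half-angle: c=0.194548, s=0.980893. N=√(720·2·2·720)=1440.000000
k∈{0,1,2} keeps every argument non-negative
  k=0: (−1)^4·1440.0000/(96)·0.1945^4·0.9809^4 = +0.019892
  k=1: (−1)^5·1440.0000/(120)·0.1945^2·0.9809^6 = -0.404542
  k=2: (−1)^6·1440.0000/(1440)·0.1945^0·0.9809^8 = +0.856985
d^4_{2,-2}(2.75) = +0.019892 -0.404542 +0.856985 = +0.472335
|D^4_{2,-2}|² = |d^4_{2,-2}(β)|² = (+0.472335)² = 0.223101 (the z-rotation phases have unit modulus)

P=0.2231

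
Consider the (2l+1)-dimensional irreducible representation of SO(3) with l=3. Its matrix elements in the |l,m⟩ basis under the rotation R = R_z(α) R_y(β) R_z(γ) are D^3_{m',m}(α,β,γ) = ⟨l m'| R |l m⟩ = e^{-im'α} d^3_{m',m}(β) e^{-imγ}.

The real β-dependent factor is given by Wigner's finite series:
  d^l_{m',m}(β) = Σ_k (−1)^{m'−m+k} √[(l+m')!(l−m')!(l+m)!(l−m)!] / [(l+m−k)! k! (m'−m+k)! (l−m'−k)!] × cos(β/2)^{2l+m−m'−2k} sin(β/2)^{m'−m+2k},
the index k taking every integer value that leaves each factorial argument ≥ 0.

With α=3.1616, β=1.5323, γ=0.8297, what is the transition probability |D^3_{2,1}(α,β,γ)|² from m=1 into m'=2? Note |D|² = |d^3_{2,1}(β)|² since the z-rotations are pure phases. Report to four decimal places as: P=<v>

D^3_{2,1}(3.1616,1.5323,0.8297) = e^{-i·2·3.1616}·d^3_{2,1}(1.5323)·e^{-i·1·0.8297}. Compute d first:
With c≡cos(β/2)=0.720585 and s≡sin(β/2)=0.693366, N=[120·1·24·2]^{1/2}=75.894664
The bounds max(0,m−m')=0 and min(l+m,l−m')=1 give 2 terms
  k=0: (−1)^1·75.8947/(24)·0.7206^5·0.6934^1 = -0.425981
  k=1: (−1)^2·75.8947/(12)·0.7206^3·0.6934^3 = +0.788814
d^3_{2,1}(1.5323) = -0.425981 +0.788814 = +0.362833
|D^3_{2,1}|² = |d^3_{2,1}(β)|² = (+0.362833)² = 0.131648 (the z-rotation phases have unit modulus)

P=0.1316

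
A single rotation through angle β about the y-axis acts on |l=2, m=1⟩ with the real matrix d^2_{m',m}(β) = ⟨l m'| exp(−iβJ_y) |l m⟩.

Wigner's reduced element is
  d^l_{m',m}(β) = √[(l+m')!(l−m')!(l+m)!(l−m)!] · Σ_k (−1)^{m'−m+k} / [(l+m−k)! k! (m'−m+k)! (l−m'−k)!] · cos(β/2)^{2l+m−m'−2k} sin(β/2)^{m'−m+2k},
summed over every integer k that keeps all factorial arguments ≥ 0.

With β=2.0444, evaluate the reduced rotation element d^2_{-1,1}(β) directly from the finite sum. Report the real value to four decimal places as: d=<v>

d^2_{-1,1}(β=2.0444) via Wigner's sum:
c=cos(2.0444/2)=0.521490, s=sin(2.0444/2)=0.853257; N=√[1·6·6·1]=6.000000
k: max(0,(1)−(-1))=2 … min(2+(1),2−(-1))=3
  k=2: (−1)^0·6.0000/(2)·0.5215^2·0.8533^2 = +0.593982
  k=3: (−1)^1·6.0000/(6)·0.5215^0·0.8533^4 = -0.530054
d^2_{-1,1}(2.0444) = +0.593982 -0.530054 = +0.063928

d=0.0639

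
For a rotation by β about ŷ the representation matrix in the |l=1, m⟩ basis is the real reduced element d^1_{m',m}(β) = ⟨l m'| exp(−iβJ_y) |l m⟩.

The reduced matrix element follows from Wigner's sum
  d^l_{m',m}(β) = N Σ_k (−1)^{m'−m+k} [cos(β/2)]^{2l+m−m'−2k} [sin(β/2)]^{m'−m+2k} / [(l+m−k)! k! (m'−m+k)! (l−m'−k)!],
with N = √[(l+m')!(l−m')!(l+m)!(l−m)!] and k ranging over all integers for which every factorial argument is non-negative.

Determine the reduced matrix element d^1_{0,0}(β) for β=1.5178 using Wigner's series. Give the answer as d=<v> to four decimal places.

d=0.0530

d^1_{0,0}(β=1.5178) via Wigner's sum:
c=cos(1.5178/2)=0.725593, s=sin(1.5178/2)=0.688124; N=√[1·1·1·1]=1.000000
k∈{0,1} keeps every argument non-negative
  k=0: (−1)^0·1.0000/(1)·0.7256^2·0.6881^0 = +0.526486
  k=1: (−1)^1·1.0000/(1)·0.7256^0·0.6881^2 = -0.473514
d^1_{0,0}(1.5178) = +0.526486 -0.473514 = +0.052972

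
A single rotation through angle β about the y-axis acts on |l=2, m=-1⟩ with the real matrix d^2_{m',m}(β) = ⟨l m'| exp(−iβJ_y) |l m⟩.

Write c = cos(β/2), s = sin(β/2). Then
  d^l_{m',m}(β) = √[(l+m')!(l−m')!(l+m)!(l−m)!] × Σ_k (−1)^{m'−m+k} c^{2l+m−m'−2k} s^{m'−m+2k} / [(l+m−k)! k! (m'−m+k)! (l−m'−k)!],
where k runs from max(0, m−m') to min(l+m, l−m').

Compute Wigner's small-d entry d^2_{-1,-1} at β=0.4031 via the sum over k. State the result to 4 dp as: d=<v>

d^2_{-1,-1}(β=0.4031) via Wigner's sum:
Half-angle: c=0.979757, s=0.200188. N=√(1·6·1·6)=6.000000
Admissible k: 0..1 (factorial args all ≥0)
  k=0: (−1)^0·6.0000/(6)·0.9798^4·0.2002^0 = +0.921455
  k=1: (−1)^1·6.0000/(2)·0.9798^2·0.2002^2 = -0.115408
d^2_{-1,-1}(0.4031) = +0.921455 -0.115408 = +0.806048

d=0.8060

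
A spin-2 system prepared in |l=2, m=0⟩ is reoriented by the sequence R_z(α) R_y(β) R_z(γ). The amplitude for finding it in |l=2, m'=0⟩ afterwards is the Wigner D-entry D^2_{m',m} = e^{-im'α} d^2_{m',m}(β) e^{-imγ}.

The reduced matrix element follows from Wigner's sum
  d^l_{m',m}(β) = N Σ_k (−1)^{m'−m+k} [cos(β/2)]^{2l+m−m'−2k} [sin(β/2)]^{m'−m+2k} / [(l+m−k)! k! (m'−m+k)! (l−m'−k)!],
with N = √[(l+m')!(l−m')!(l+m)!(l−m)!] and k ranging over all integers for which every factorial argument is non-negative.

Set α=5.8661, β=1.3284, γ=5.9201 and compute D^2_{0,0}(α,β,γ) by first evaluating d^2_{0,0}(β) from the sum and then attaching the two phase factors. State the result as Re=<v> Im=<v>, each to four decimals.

Re=-0.4136 Im=0.0000

Split into d^2_{0,0}(β=1.3284) × two z-phases.
Half-angle: c=0.787410, s=0.616429. N=√(2·2·2·2)=4.000000
k∈{0,1,2} keeps every argument non-negative
  k=0: (−1)^0·4.0000/(4)·0.7874^4·0.6164^0 = +0.384418
  k=1: (−1)^1·4.0000/(1)·0.7874^2·0.6164^2 = -0.942386
  k=2: (−1)^2·4.0000/(4)·0.7874^0·0.6164^4 = +0.144389
d^2_{0,0}(1.3284) = +0.384418 -0.942386 +0.144389 = -0.413579
D = (+1.000000+0.000000i)·(-0.413579)·(+1.000000+0.000000i) = -0.413579+0.000000i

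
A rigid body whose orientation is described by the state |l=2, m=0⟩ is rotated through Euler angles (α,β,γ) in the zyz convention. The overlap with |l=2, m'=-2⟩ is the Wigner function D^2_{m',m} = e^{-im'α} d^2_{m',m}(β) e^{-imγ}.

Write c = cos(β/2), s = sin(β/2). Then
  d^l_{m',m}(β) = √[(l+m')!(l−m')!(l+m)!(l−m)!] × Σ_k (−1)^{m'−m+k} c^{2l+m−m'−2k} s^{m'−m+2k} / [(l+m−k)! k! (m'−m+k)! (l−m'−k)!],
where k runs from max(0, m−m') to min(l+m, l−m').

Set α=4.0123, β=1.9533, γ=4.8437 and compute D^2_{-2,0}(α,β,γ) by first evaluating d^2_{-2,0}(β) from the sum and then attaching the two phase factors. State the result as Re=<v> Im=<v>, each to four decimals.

Re=-0.0895 Im=0.5194

D^2_{-2,0}(4.0123,1.9533,4.8437) = e^{-i·-2·4.0123}·d^2_{-2,0}(1.9533)·e^{-i·0·4.8437}. Compute d first:
c=cos(1.9533/2)=0.559802, s=sin(1.9533/2)=0.828627; N=√[1·24·2·2]=9.797959
k∈{2} keeps every argument non-negative
  k=2: (−1)^0·9.7980/(4)·0.5598^2·0.8286^2 = +0.527062
d^2_{-2,0}(1.9533) = +0.527062
Attach z-rotation phases: D = e^{-i(-2)(4.0123)}·(+0.527062)·e^{-i(0)(4.8437)} = -0.089491+0.519409i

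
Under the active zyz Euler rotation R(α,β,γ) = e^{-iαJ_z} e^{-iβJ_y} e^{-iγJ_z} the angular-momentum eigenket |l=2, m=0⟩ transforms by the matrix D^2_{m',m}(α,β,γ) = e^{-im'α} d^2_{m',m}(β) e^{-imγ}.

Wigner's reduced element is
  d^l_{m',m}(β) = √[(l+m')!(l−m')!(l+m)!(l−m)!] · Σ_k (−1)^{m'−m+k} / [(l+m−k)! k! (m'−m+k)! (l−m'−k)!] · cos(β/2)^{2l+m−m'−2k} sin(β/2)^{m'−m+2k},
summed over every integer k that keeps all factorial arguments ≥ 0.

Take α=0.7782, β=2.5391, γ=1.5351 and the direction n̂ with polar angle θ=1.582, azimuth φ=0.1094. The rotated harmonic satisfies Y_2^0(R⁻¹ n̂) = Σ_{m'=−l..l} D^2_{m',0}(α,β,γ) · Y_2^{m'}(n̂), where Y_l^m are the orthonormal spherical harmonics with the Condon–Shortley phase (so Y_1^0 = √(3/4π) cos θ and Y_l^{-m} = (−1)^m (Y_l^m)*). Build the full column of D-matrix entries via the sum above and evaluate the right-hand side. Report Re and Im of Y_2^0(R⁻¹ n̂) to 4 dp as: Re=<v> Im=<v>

Re=-0.1205 Im=0.0000

Need the full column D^2_{m',0} for m'=−2..2 at α=0.7782, β=2.5391, γ=1.5351.
cos(β/2)=0.296711, sin(β/2)=0.954967
d^2_{-2,0}: single k=2 term ⇒ +0.196661;  D = +0.002831+0.196641i
d^2_{-1,0}: k∈[1..2] ⇒ +0.061103 -0.632957 = -0.571854;  D = -0.407262-0.401441i
d^2_{0,0}: k∈[0..2] ⇒ +0.007751 -0.321147 +0.831676 = +0.518280;  D = +0.518280+0.000000i
d^2_{1,0}: k∈[0..1] ⇒ -0.061103 +0.632957 = +0.571854;  D = +0.407262-0.401441i
d^2_{2,0}: single k=0 term ⇒ +0.196661;  D = +0.002831-0.196641i
Y_2^{m'}(θ=1.582,φ=0.1094) and Σ D·Y over m':
  (+0.0028+0.1966i)·(+0.3770-0.0838i)  (-0.4073-0.4014i)·(-0.0086+0.0009i)  (+0.5183+0.0000i)·(-0.3153+0.0000i)  (+0.4073-0.4014i)·(+0.0086+0.0009i)  (+0.0028-0.1966i)·(+0.3770+0.0838i)
Y_2^0(R⁻¹ n̂) = -0.120529+0.000000i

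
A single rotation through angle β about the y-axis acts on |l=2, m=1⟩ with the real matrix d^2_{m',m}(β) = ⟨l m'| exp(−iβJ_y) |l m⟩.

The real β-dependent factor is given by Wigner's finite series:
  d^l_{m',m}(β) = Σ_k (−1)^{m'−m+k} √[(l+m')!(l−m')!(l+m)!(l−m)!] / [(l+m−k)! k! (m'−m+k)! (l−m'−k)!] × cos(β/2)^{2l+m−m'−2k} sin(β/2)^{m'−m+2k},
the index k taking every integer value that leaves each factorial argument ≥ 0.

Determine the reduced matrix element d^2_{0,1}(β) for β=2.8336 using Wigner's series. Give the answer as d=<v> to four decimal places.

d^2_{0,1}(β=2.8336) via Wigner's sum:
c=cos(2.8336/2)=0.153388, s=sin(2.8336/2)=0.988166; N=√[2·2·6·1]=4.898979
Admissible k: 1..2 (factorial args all ≥0)
  k=1: (−1)^0·4.8990/(2)·0.1534^3·0.9882^1 = +0.008735
  k=2: (−1)^1·4.8990/(2)·0.1534^1·0.9882^3 = -0.362542
d^2_{0,1}(2.8336) = +0.008735 -0.362542 = -0.353806

d=-0.3538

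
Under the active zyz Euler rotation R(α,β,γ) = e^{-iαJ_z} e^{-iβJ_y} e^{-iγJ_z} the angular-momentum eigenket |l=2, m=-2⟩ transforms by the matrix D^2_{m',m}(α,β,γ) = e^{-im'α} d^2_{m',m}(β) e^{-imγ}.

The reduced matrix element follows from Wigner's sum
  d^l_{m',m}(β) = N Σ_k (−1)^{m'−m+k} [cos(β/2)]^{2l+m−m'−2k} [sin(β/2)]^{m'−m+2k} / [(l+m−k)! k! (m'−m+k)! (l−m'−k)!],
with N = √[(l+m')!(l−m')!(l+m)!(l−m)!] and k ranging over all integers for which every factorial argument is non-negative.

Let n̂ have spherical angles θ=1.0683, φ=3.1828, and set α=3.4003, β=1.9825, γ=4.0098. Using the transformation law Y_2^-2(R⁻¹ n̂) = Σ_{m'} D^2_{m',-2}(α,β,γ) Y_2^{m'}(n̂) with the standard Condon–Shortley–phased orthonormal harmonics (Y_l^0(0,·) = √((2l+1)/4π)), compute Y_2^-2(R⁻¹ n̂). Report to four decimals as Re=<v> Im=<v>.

Re=0.0761 Im=0.2393

Need the full column D^2_{m',-2} for m'=−2..2 at α=3.4003, β=1.9825, γ=4.0098.
cos(β/2)=0.547644, sin(β/2)=0.836711
d^2_{-2,-2}: single k=0 term ⇒ +0.089949;  D = -0.056771+0.069770i
d^2_{-1,-2}: single k=0 term ⇒ -0.274854;  D = -0.113159+0.250479i
d^2_{0,-2}: single k=0 term ⇒ +0.514309;  D = -0.084790+0.507271i
d^2_{1,-2}: single k=0 term ⇒ -0.641587;  D = +0.059638+0.638809i
d^2_{2,-2}: single k=0 term ⇒ +0.490120;  D = +0.168888+0.460103i
Y_2^{m'}(θ=1.0683,φ=3.1828) and Σ D·Y over m':
  (-0.0568+0.0698i)·(+0.2957-0.0244i)  (-0.1132+0.2505i)·(-0.3258+0.0134i)  (-0.0848+0.5073i)·(-0.0959+0.0000i)  (+0.0596+0.6388i)·(+0.3258+0.0134i)  (+0.1689+0.4601i)·(+0.2957+0.0244i)
Y_2^-2(R⁻¹ n̂) = +0.076102+0.239318i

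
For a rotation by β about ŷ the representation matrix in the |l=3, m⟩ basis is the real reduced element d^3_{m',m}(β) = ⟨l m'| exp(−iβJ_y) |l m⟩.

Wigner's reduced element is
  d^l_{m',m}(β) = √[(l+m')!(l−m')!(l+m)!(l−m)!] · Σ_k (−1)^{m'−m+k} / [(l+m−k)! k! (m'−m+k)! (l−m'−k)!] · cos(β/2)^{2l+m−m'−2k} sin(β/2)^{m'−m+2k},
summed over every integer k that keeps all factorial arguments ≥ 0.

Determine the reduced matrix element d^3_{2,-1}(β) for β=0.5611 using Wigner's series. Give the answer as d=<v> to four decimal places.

d^3_{2,-1}(β=0.5611) via Wigner's sum:
Half-angle: c=0.960903, s=0.276884. N=√(120·1·2·24)=75.894664
The bounds max(0,m−m')=0 and min(l+m,l−m')=1 give 2 terms
  k=0: (−1)^3·75.8947/(12)·0.9609^3·0.2769^3 = -0.119114
  k=1: (−1)^4·75.8947/(24)·0.9609^1·0.2769^5 = +0.004945
d^3_{2,-1}(0.5611) = -0.119114 +0.004945 = -0.114169

d=-0.1142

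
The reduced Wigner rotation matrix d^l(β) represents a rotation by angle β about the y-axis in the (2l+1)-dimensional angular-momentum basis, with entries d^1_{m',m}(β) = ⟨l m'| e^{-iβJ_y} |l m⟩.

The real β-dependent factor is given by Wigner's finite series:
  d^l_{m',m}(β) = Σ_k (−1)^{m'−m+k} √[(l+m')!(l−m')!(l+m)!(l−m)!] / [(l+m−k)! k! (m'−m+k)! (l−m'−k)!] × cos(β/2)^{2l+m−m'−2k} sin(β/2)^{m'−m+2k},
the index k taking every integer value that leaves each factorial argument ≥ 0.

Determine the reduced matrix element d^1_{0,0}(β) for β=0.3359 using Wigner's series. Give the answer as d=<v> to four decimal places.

d^1_{0,0}(β=0.3359) via Wigner's sum:
With c≡cos(β/2)=0.985930 and s≡sin(β/2)=0.167162, N=[1·1·1·1]^{1/2}=1.000000
Admissible k: 0..1 (factorial args all ≥0)
  k=0: (−1)^0·1.0000/(1)·0.9859^2·0.1672^0 = +0.972057
  k=1: (−1)^1·1.0000/(1)·0.9859^0·0.1672^2 = -0.027943
d^1_{0,0}(0.3359) = +0.972057 -0.027943 = +0.944114

d=0.9441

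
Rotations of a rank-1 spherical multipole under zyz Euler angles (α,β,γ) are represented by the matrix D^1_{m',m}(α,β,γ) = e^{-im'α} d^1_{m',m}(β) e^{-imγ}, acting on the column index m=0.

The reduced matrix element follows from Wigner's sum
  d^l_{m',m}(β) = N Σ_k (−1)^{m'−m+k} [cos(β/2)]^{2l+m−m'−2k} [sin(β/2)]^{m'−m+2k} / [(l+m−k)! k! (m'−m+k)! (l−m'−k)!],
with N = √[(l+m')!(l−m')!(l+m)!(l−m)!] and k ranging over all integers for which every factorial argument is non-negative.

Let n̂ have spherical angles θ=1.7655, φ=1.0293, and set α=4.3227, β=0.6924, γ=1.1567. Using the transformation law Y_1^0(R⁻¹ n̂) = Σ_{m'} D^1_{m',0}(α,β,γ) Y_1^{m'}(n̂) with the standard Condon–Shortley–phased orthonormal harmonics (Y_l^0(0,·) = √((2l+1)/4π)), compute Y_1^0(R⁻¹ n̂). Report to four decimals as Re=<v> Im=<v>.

Need the full column D^1_{m',0} for m'=−1..1 at α=4.3227, β=0.6924, γ=1.1567.
cos(β/2)=0.940669, sin(β/2)=0.339326
d^1_{-1,0}: single k=1 term ⇒ +0.451407;  D = -0.171490-0.417564i
d^1_{0,0}: k∈[0..1] ⇒ +0.884858 -0.115142 = +0.769716;  D = +0.769716+0.000000i
d^1_{1,0}: single k=0 term ⇒ -0.451407;  D = +0.171490-0.417564i
Y_1^{m'}(θ=1.7655,φ=1.0293) and Σ D·Y over m':
  (-0.1715-0.4176i)·(+0.1747-0.2905i)  (+0.7697+0.0000i)·(-0.0945+0.0000i)  (+0.1715-0.4176i)·(-0.1747-0.2905i)
Y_1^0(R⁻¹ n̂) = -0.375267+0.000000i

Re=-0.3753 Im=0.0000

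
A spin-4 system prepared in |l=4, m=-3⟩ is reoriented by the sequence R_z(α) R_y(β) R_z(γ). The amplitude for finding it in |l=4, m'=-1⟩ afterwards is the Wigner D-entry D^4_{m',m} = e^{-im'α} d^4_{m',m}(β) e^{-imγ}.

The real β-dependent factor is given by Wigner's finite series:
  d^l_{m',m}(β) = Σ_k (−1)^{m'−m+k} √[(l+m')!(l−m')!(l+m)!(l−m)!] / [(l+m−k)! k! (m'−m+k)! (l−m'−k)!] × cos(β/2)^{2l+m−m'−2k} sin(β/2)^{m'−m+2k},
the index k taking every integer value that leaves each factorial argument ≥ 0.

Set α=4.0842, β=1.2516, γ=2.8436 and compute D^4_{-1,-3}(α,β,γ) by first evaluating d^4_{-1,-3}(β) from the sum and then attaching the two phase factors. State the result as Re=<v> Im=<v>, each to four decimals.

D^4_{-1,-3}(4.0842,1.2516,2.8436) = e^{-i·-1·4.0842}·d^4_{-1,-3}(1.2516)·e^{-i·-3·2.8436}. Compute d first:
With c≡cos(β/2)=0.810495 and s≡sin(β/2)=0.585746, N=[6·120·1·5040]^{1/2}=1904.940944
The bounds max(0,m−m')=0 and min(l+m,l−m')=1 give 2 terms
  k=0: (−1)^2·1904.9409/(240)·0.8105^6·0.5857^2 = +0.771952
  k=1: (−1)^3·1904.9409/(144)·0.8105^4·0.5857^4 = -0.671981
d^4_{-1,-3}(1.2516) = +0.771952 -0.671981 = +0.099971
Phases: e^{-i·(-1)·4.0842}=-0.587680-0.809093i, e^{-i·(-3)·2.8436}=-0.626316+0.779569i ⇒ D=+0.099853+0.004860i

Re=0.0999 Im=0.0049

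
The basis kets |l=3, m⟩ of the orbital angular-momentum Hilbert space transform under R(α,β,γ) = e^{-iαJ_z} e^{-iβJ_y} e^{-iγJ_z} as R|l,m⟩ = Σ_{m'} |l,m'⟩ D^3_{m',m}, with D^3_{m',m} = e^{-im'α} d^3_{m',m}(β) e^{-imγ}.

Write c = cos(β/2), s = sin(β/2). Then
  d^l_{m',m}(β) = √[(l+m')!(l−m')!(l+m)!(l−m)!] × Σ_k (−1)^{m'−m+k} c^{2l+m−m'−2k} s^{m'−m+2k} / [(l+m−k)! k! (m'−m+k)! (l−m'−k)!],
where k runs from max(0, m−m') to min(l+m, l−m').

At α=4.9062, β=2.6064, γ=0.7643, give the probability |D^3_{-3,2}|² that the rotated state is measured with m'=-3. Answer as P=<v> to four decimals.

D^3_{-3,2}(4.9062,2.6064,0.7643) = e^{-i·-3·4.9062}·d^3_{-3,2}(2.6064)·e^{-i·2·0.7643}. Compute d first:
c=cos(2.6064/2)=0.264414, s=sin(2.6064/2)=0.964409; N=√[1·720·120·1]=293.938769
k: max(0,(2)−(-3))=5 … min(3+(2),3−(-3))=5
  k=5: (−1)^0·293.9388/(120)·0.2644^1·0.9644^5 = +0.540340
d^3_{-3,2}(2.6064) = +0.540340
|D^3_{-3,2}|² = |d^3_{-3,2}(β)|² = (+0.540340)² = 0.291967 (the z-rotation phases have unit modulus)

P=0.2920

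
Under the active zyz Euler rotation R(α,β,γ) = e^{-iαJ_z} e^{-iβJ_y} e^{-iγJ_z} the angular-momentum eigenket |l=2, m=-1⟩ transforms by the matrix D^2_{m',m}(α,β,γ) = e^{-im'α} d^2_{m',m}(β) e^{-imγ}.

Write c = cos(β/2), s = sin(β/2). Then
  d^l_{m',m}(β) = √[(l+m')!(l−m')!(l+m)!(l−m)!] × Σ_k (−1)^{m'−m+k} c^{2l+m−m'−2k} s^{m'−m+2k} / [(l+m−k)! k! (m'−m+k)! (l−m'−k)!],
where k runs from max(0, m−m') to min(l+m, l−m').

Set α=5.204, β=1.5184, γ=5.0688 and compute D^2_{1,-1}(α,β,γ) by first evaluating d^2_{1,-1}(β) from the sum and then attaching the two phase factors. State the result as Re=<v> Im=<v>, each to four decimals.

Split into d^2_{1,-1}(β=1.5184) × two z-phases.
Half-angle: c=0.725387, s=0.688341. N=√(6·1·1·6)=6.000000
Admissible k: 0..1 (factorial args all ≥0)
  k=0: (−1)^2·6.0000/(2)·0.7254^2·0.6883^2 = +0.747943
  k=1: (−1)^3·6.0000/(6)·0.7254^0·0.6883^4 = -0.224500
d^2_{1,-1}(1.5184) = +0.747943 -0.224500 = +0.523443
Attach z-rotation phases: D = e^{-i(1)(5.204)}·(+0.523443)·e^{-i(-1)(5.0688)} = +0.518667-0.070554i

Re=0.5187 Im=-0.0706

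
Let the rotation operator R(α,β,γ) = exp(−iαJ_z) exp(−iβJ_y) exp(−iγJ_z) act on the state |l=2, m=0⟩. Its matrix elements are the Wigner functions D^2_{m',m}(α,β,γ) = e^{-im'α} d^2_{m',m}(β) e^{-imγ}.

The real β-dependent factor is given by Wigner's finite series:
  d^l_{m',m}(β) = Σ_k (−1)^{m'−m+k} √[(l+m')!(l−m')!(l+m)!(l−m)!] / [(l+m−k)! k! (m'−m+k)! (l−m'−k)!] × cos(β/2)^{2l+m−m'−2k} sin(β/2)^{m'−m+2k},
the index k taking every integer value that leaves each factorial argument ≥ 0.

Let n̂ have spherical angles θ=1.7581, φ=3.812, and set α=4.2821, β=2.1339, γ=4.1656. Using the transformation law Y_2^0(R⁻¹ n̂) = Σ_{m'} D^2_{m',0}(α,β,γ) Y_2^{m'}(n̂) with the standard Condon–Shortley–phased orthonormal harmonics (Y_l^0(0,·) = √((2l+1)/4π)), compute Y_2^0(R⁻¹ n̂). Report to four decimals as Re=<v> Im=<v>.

Need the full column D^2_{m',0} for m'=−2..2 at α=4.2821, β=2.1339, γ=4.1656.
cos(β/2)=0.482797, sin(β/2)=0.875732
d^2_{-2,0}: single k=2 term ⇒ +0.437873;  D = -0.285493+0.332004i
d^2_{-1,0}: k∈[1..2] ⇒ +0.241403 -0.794245 = -0.552842;  D = +0.230609+0.502448i
d^2_{0,0}: k∈[0..2] ⇒ +0.054333 -0.715043 +0.588146 = -0.072565;  D = -0.072565+0.000000i
d^2_{1,0}: k∈[0..1] ⇒ -0.241403 +0.794245 = +0.552842;  D = -0.230609+0.502448i
d^2_{2,0}: single k=0 term ⇒ +0.437873;  D = -0.285493-0.332004i
Y_2^{m'}(θ=1.7581,φ=3.812) and Σ D·Y over m':
  (-0.2855+0.3320i)·(+0.0850-0.3631i)  (+0.2306+0.5024i)·(+0.1107-0.0878i)  (-0.0726+0.0000i)·(-0.2826+0.0000i)  (-0.2306+0.5024i)·(-0.1107-0.0878i)  (-0.2855-0.3320i)·(+0.0850+0.3631i)
Y_2^0(R⁻¹ n̂) = +0.352373+0.000000i

Re=0.3524 Im=0.0000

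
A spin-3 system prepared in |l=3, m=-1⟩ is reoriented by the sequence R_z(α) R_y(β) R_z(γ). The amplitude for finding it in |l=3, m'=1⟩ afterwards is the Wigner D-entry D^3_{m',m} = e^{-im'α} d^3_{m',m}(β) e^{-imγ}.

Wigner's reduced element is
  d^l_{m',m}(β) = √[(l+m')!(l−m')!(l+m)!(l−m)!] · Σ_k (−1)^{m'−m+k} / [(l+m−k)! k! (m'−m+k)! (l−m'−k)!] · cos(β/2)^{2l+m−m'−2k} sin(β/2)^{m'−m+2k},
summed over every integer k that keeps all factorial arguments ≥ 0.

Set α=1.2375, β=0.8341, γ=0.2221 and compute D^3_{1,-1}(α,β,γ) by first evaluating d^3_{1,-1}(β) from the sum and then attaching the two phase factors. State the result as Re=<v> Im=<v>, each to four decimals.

Re=0.2701 Im=-0.4353

D^3_{1,-1}(1.2375,0.8341,0.2221) = e^{-i·1·1.2375}·d^3_{1,-1}(0.8341)·e^{-i·-1·0.2221}. Compute d first:
c=cos(0.8341/2)=0.914288, s=sin(0.8341/2)=0.405065; N=√[24·2·2·24]=48.000000
k: max(0,(-1)−(1))=0 … min(3+(-1),3−(1))=2
  k=0: (−1)^2·48.0000/(8)·0.9143^4·0.4051^2 = +0.687912
  k=1: (−1)^3·48.0000/(6)·0.9143^2·0.4051^4 = -0.180034
  k=2: (−1)^4·48.0000/(48)·0.9143^0·0.4051^6 = +0.004417
d^3_{1,-1}(0.8341) = +0.687912 -0.180034 +0.004417 = +0.512295
D = (+0.327160-0.944969i)·(+0.512295)·(+0.975437+0.220279i) = +0.270123-0.435292i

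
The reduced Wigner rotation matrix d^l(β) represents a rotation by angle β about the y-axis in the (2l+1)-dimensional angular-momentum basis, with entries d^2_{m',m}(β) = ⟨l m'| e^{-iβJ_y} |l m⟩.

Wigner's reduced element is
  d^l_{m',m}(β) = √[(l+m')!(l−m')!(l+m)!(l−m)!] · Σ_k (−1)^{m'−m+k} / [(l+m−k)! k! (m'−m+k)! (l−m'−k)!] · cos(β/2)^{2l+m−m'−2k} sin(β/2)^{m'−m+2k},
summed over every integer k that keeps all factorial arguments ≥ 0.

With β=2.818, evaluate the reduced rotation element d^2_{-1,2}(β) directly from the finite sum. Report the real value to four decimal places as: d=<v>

d^2_{-1,2}(β=2.818) via Wigner's sum:
With c≡cos(β/2)=0.161091 and s≡sin(β/2)=0.986940, N=[1·6·24·1]^{1/2}=12.000000
The bounds max(0,m−m')=3 and min(l+m,l−m')=3 give 1 term
  k=3: (−1)^0·12.0000/(6)·0.1611^1·0.9869^3 = +0.309723
d^2_{-1,2}(2.818) = +0.309723

d=0.3097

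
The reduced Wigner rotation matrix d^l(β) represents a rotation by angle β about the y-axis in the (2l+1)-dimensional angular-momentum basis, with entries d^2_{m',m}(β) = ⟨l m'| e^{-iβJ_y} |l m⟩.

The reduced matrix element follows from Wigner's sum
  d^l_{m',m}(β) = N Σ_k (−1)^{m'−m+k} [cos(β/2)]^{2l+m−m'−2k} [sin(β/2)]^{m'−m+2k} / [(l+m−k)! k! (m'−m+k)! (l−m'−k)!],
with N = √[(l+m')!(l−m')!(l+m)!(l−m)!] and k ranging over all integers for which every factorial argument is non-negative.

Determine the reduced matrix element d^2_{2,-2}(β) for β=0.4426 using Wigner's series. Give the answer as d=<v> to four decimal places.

d^2_{2,-2}(β=0.4426) via Wigner's sum:
c=cos(0.4426/2)=0.975613, s=sin(0.4426/2)=0.219498; N=√[24·1·1·24]=24.000000
The bounds max(0,m−m')=0 and min(l+m,l−m')=0 give 1 term
  k=0: (−1)^4·24.0000/(24)·0.9756^0·0.2195^4 = +0.002321
d^2_{2,-2}(0.4426) = +0.002321

d=0.0023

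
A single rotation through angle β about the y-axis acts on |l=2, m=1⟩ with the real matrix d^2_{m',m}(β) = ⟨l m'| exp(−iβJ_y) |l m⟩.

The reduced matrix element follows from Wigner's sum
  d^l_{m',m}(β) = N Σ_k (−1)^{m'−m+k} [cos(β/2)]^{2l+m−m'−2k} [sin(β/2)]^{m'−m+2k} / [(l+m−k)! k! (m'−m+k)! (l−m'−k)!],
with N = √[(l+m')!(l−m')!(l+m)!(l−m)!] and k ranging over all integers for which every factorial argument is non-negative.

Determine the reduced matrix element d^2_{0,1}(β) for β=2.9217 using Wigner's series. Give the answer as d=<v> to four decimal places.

d=-0.2607

d^2_{0,1}(β=2.9217) via Wigner's sum:
Half-angle: c=0.109725, s=0.993962. N=√(2·2·6·1)=4.898979
k∈{1,2} keeps every argument non-negative
  k=1: (−1)^0·4.8990/(2)·0.1097^3·0.9940^1 = +0.003216
  k=2: (−1)^1·4.8990/(2)·0.1097^1·0.9940^3 = -0.263931
d^2_{0,1}(2.9217) = +0.003216 -0.263931 = -0.260715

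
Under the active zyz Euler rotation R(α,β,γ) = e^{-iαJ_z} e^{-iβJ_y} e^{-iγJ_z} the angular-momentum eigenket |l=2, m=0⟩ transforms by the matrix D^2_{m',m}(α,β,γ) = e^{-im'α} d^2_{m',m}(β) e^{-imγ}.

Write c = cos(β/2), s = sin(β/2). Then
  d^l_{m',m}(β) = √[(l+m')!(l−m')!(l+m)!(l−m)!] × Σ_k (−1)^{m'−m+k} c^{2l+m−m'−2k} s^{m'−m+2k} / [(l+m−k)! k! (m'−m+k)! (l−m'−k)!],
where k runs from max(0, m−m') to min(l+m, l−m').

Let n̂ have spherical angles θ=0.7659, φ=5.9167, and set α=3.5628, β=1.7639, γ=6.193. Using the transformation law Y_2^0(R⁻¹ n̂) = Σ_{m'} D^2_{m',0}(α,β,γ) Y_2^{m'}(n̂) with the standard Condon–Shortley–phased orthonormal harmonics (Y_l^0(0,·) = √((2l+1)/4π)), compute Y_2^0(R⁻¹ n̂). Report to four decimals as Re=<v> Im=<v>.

Need the full column D^2_{m',0} for m'=−2..2 at α=3.5628, β=1.7639, γ=6.193.
cos(β/2)=0.635647, sin(β/2)=0.771980
d^2_{-2,0}: single k=2 term ⇒ +0.589820;  D = +0.392621+0.440155i
d^2_{-1,0}: k∈[1..2] ⇒ +0.485657 -0.716324 = -0.230667;  D = +0.210506+0.094311i
d^2_{0,0}: k∈[0..2] ⇒ +0.163254 -0.963172 +0.355160 = -0.444758;  D = -0.444758+0.000000i
d^2_{1,0}: k∈[0..1] ⇒ -0.485657 +0.716324 = +0.230667;  D = -0.210506+0.094311i
d^2_{2,0}: single k=0 term ⇒ +0.589820;  D = +0.392621-0.440155i
Y_2^{m'}(θ=0.7659,φ=5.9167) and Σ D·Y over m':
  (+0.3926+0.4402i)·(+0.1379+0.1242i)  (+0.2105+0.0943i)·(+0.3603+0.1383i)  (-0.4448+0.0000i)·(+0.1761+0.0000i)  (-0.2105+0.0943i)·(-0.3603+0.1383i)  (+0.3926-0.4402i)·(+0.1379-0.1242i)
Y_2^0(R⁻¹ n̂) = +0.046278+0.000000i

Re=0.0463 Im=0.0000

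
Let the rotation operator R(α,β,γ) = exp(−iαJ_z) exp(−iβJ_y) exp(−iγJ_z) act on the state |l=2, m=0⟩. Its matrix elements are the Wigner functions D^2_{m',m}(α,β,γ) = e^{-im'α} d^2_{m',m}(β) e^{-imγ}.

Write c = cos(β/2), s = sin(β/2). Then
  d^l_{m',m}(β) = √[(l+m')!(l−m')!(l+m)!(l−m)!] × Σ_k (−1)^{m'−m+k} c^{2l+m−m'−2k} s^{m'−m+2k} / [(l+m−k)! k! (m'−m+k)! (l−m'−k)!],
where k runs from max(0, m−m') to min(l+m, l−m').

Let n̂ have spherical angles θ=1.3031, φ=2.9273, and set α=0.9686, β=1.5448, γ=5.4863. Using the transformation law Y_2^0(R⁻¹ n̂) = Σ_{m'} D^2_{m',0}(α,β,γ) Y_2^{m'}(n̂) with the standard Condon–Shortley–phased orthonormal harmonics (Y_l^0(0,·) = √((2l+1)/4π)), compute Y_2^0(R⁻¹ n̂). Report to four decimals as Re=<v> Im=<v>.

Need the full column D^2_{m',0} for m'=−2..2 at α=0.9686, β=1.5448, γ=5.4863.
cos(β/2)=0.716238, sin(β/2)=0.697856
d^2_{-2,0}: single k=2 term ⇒ +0.611959;  D = -0.219240+0.571338i
d^2_{-1,0}: k∈[1..2] ⇒ +0.628078 -0.596253 = +0.031825;  D = +0.018027+0.026226i
d^2_{0,0}: k∈[0..2] ⇒ +0.263166 -0.999324 +0.237172 = -0.498987;  D = -0.498987+0.000000i
d^2_{1,0}: k∈[0..1] ⇒ -0.628078 +0.596253 = -0.031825;  D = -0.018027+0.026226i
d^2_{2,0}: single k=0 term ⇒ +0.611959;  D = -0.219240-0.571338i
Y_2^{m'}(θ=1.3031,φ=2.9273) and Σ D·Y over m':
  (-0.2192+0.5713i)·(+0.3268+0.1493i)  (+0.0180+0.0262i)·(-0.1926-0.0419i)  (-0.4990+0.0000i)·(-0.2492+0.0000i)  (-0.0180+0.0262i)·(+0.1926-0.0419i)  (-0.2192-0.5713i)·(+0.3268-0.1493i)
Y_2^0(R⁻¹ n̂) = -0.194277+0.000000i

Re=-0.1943 Im=0.0000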